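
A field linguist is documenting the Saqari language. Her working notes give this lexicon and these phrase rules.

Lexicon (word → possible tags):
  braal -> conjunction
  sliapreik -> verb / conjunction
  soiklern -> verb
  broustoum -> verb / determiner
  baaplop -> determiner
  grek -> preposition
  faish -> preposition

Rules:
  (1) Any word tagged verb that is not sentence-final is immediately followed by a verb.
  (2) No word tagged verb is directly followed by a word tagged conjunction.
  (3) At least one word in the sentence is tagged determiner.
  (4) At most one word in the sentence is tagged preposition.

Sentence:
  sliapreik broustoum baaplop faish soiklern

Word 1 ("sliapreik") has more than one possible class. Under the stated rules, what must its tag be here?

conjunction

Candidates per position — 1:sliapreik {verb,conjunction}; 2:broustoum {verb,determiner}; 3:baaplop {determiner}; 4:faish {preposition}; 5:soiklern {verb}.
Position 1: verb is ruled out by rule 1; that leaves conjunction.
Position 2: verb is ruled out by rule 1; that leaves determiner.
The unique satisfying tagging is: conjunction determiner determiner preposition verb.
Verifying each rule — rule 1 ok; rule 2 ok; rule 3 ok; rule 4 ok.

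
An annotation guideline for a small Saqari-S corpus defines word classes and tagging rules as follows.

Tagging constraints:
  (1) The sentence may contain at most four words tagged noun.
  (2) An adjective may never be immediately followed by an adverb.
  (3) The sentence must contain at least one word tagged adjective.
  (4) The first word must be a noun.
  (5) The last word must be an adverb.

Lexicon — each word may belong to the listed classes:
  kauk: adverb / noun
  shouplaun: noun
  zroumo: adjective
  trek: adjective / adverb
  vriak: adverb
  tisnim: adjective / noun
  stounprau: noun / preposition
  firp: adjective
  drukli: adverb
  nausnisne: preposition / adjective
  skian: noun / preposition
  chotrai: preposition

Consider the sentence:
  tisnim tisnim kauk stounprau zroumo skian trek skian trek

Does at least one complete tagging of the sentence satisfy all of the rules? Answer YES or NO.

YES

Candidates per position — 1:tisnim {adjective,noun}; 2:tisnim {adjective,noun}; 3:kauk {adverb,noun}; 4:stounprau {noun,preposition}; 5:zroumo {adjective}; 6:skian {noun,preposition}; 7:trek {adjective,adverb}; 8:skian {noun,preposition}; 9:trek {adjective,adverb}.
One satisfying assignment: noun noun adverb noun adjective preposition adjective noun adverb.
Rule-by-rule: rule 1 holds; rule 2 holds; rule 3 holds; rule 4 holds; rule 5 holds.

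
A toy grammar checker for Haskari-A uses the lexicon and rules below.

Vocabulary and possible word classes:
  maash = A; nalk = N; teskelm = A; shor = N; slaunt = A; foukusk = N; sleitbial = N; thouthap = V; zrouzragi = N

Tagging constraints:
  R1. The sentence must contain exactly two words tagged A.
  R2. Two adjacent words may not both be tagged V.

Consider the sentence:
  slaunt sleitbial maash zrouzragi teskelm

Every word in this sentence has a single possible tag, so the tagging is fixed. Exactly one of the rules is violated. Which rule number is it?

1

Fixed tagging: A N A N A.
Checking each rule: R1 violated, R2 holds.
Only rule 1 fails.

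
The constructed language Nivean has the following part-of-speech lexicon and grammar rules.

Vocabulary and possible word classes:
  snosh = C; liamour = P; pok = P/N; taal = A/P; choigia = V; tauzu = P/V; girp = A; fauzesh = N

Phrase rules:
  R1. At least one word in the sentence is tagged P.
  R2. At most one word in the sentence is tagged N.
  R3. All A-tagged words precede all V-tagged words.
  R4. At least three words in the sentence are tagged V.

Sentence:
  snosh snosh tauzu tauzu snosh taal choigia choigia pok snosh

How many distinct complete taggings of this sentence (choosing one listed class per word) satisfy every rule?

Candidates per position — 1:snosh {C}; 2:snosh {C}; 3:tauzu {P,V}; 4:tauzu {P,V}; 5:snosh {C}; 6:taal {A,P}; 7:choigia {V}; 8:choigia {V}; 9:pok {P,N}; 10:snosh {C}.
There are 16 candidate sequences in total.
Checking each against the rules leaves 6 sequences.
Count = 6.

6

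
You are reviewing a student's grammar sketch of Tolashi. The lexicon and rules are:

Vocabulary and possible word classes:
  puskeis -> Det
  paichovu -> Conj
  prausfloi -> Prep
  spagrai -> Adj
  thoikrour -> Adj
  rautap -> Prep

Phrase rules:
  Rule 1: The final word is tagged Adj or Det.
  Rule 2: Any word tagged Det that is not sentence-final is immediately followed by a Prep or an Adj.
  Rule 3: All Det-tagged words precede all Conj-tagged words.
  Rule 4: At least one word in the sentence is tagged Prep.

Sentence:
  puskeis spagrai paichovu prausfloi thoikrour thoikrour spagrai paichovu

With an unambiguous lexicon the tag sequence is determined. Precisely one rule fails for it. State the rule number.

1

Fixed tagging: Det Adj Conj Prep Adj Adj Adj Conj.
Checking each rule: R1 fail, R2 pass, R3 pass, R4 pass.
Only rule 1 fails.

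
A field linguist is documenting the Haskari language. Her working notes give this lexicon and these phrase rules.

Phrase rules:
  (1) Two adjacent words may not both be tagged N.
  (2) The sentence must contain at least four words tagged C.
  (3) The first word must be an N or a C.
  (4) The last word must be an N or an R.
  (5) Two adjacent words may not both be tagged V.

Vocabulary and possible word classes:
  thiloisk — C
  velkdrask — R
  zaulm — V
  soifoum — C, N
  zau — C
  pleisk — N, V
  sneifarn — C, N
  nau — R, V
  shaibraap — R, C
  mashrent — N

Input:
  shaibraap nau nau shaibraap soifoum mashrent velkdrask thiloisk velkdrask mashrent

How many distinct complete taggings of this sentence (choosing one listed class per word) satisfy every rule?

Candidates per position — 1:shaibraap {R,C}; 2:nau {R,V}; 3:nau {R,V}; 4:shaibraap {R,C}; 5:soifoum {C,N}; 6:mashrent {N}; 7:velkdrask {R}; 8:thiloisk {C}; 9:velkdrask {R}; 10:mashrent {N}.
There are 32 candidate sequences in total.
The sequences that satisfy every rule: C R R C C N R C R N; C R V C C N R C R N; C V R C C N R C R N.
Count = 3.

3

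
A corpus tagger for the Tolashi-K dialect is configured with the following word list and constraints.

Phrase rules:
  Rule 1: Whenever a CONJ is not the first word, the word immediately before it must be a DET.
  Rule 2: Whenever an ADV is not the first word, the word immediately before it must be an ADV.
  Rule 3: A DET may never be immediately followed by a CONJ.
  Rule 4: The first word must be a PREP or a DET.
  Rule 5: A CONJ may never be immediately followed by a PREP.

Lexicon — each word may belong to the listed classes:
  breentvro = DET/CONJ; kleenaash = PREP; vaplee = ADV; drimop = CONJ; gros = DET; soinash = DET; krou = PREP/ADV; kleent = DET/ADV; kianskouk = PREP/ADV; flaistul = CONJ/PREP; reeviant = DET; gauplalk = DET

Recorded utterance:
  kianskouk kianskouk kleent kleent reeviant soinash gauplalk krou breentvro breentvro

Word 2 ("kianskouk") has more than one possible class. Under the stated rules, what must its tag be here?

PREP

Candidates per position — 1:kianskouk {PREP,ADV}; 2:kianskouk {PREP,ADV}; 3:kleent {DET,ADV}; 4:kleent {DET,ADV}; 5:reeviant {DET}; 6:soinash {DET}; 7:gauplalk {DET}; 8:krou {PREP,ADV}; 9:breentvro {DET,CONJ}; 10:breentvro {DET,CONJ}.
Position 1: tagging it ADV would leave rule 4 unsatisfiable, so it must be PREP.
Position 2: tagging it ADV would leave rule 2 unsatisfiable, so it must be PREP.
Position 3: tagging it ADV would leave rule 2 unsatisfiable, so it must be DET.
Position 4: tagging it ADV would leave rule 2 unsatisfiable, so it must be DET.
Position 8: tagging it ADV would leave rule 2 unsatisfiable, so it must be PREP.
Position 9: tagging it CONJ would leave rule 1 unsatisfiable, so it must be DET.
Position 10: tagging it CONJ would leave rule 3 unsatisfiable, so it must be DET.
The only consistent sequence is: PREP PREP DET DET DET DET DET PREP DET DET.
Checking: rule 1 satisfied; rule 2 satisfied; rule 3 satisfied; rule 4 satisfied; rule 5 satisfied.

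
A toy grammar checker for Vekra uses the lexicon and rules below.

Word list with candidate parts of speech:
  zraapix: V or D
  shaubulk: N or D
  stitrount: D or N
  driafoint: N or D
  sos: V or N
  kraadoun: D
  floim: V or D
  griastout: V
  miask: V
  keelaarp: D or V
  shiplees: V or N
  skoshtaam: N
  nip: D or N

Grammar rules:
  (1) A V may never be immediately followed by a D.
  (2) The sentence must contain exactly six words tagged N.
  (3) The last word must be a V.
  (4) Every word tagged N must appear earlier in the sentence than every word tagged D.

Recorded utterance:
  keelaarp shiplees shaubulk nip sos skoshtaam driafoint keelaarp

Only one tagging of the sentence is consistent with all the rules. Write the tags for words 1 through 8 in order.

V N N N N N N V

Candidates per position — 1:keelaarp {D,V}; 2:shiplees {V,N}; 3:shaubulk {N,D}; 4:nip {D,N}; 5:sos {V,N}; 6:skoshtaam {N}; 7:driafoint {N,D}; 8:keelaarp {D,V}.
Position 1: D is ruled out by rule 4; that leaves V.
Position 2: V is ruled out by rule 2; that leaves N.
Position 3: D is ruled out by rule 2; that leaves N.
Position 4: D is ruled out by rule 2; that leaves N.
Position 5: V is ruled out by rule 2; that leaves N.
Position 7: D is ruled out by rule 2; that leaves N.
Position 8: D is ruled out by rule 3; that leaves V.
That leaves exactly one tagging: V N N N N N N V.
Checking: rule 1 satisfied; rule 2 satisfied; rule 3 satisfied; rule 4 satisfied.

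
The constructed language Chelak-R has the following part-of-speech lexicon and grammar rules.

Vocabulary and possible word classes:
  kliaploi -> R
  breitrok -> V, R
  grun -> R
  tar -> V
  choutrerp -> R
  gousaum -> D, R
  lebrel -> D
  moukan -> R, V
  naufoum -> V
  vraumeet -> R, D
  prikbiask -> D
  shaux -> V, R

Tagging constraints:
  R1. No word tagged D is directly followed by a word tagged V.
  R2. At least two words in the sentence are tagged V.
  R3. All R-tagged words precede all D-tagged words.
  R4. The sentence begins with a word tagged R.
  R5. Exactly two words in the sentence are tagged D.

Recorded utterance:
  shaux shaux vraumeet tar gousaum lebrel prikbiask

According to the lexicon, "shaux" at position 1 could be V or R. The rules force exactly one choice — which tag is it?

R

Candidates per position — 1:shaux {V,R}; 2:shaux {V,R}; 3:vraumeet {R,D}; 4:tar {V}; 5:gousaum {D,R}; 6:lebrel {D}; 7:prikbiask {D}.
Position 1: tagging it V would leave rule 4 unsatisfiable, so it must be R.
Position 2: tagging it R would leave rule 2 unsatisfiable, so it must be V.
Position 3: tagging it D would leave rule 1 unsatisfiable, so it must be R.
Position 5: tagging it D would leave rule 5 unsatisfiable, so it must be R.
That leaves exactly one tagging: R V R V R D D.
Check: rule 1 ok; rule 2 ok; rule 3 ok; rule 4 ok; rule 5 ok.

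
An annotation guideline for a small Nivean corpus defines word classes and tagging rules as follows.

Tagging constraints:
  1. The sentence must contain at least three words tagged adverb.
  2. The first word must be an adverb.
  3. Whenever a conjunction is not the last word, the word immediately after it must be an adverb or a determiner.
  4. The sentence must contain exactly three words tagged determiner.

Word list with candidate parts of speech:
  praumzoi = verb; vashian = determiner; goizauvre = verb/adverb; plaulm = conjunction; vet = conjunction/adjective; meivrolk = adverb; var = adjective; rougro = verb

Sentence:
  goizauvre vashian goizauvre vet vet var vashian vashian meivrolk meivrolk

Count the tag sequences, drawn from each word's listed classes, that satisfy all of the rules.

2

Candidates per position — 1:goizauvre {verb,adverb}; 2:vashian {determiner}; 3:goizauvre {verb,adverb}; 4:vet {conjunction,adjective}; 5:vet {conjunction,adjective}; 6:var {adjective}; 7:vashian {determiner}; 8:vashian {determiner}; 9:meivrolk {adverb}; 10:meivrolk {adverb}.
There are 16 candidate sequences in total.
The sequences that satisfy every rule: adverb determiner verb adjective adjective adjective determiner determiner adverb adverb; adverb determiner adverb adjective adjective adjective determiner determiner adverb adverb.
Count = 2.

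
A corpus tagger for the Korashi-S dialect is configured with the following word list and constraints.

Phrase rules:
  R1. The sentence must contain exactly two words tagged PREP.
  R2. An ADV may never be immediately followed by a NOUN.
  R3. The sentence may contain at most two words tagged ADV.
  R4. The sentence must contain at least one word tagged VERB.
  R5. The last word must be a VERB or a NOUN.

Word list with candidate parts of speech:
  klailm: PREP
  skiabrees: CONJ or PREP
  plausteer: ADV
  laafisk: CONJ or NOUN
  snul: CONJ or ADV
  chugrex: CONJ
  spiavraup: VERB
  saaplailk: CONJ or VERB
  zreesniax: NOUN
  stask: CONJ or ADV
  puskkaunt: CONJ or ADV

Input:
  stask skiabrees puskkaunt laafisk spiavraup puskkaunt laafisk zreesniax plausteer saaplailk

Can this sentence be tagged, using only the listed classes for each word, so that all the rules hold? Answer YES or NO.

Candidates per position — 1:stask {CONJ,ADV}; 2:skiabrees {CONJ,PREP}; 3:puskkaunt {CONJ,ADV}; 4:laafisk {CONJ,NOUN}; 5:spiavraup {VERB}; 6:puskkaunt {CONJ,ADV}; 7:laafisk {CONJ,NOUN}; 8:zreesniax {NOUN}; 9:plausteer {ADV}; 10:saaplailk {CONJ,VERB}.
Rule 1 cannot be satisfied by any choice of tags from the lexicon.
So there is no consistent tagging.

NO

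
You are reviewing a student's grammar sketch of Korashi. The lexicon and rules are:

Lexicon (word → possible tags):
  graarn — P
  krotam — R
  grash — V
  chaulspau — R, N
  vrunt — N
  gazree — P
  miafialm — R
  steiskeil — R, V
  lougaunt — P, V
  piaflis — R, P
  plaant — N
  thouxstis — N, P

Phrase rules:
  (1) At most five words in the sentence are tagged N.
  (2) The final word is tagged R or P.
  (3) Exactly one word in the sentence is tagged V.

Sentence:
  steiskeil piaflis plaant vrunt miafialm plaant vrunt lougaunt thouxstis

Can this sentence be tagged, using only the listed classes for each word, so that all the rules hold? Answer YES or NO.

YES

Candidates per position — 1:steiskeil {R,V}; 2:piaflis {R,P}; 3:plaant {N}; 4:vrunt {N}; 5:miafialm {R}; 6:plaant {N}; 7:vrunt {N}; 8:lougaunt {P,V}; 9:thouxstis {N,P}.
One satisfying assignment: R P N N R N N V P.
Check: rule 1 satisfied; rule 2 satisfied; rule 3 satisfied.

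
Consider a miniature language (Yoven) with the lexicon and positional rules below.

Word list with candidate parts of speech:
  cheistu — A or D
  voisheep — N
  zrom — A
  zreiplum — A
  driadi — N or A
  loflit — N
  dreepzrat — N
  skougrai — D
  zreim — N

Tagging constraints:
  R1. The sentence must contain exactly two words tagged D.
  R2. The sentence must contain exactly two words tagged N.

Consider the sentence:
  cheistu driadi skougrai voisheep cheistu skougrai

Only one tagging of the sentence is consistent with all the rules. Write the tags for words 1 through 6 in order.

Candidates per position — 1:cheistu {A,D}; 2:driadi {N,A}; 3:skougrai {D}; 4:voisheep {N}; 5:cheistu {A,D}; 6:skougrai {D}.
If word 1 were D, no tagging could satisfy rule 1; so word 1 is A.
If word 2 were A, no tagging could satisfy rule 2; so word 2 is N.
If word 5 were D, no tagging could satisfy rule 1; so word 5 is A.
That leaves exactly one tagging: A N D N A D.
Check: rule 1 ✓; rule 2 ✓.

A N D N A D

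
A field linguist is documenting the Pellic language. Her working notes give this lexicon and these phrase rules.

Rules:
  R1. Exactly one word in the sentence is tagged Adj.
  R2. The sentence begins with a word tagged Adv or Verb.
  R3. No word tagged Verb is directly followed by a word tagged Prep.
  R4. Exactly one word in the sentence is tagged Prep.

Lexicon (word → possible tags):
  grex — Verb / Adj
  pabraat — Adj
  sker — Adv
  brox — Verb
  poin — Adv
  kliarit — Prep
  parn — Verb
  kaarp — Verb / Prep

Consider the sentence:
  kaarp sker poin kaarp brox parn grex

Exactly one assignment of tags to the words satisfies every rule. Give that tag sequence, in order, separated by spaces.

Verb Adv Adv Prep Verb Verb Adj

Candidates per position — 1:kaarp {Verb,Prep}; 2:sker {Adv}; 3:poin {Adv}; 4:kaarp {Verb,Prep}; 5:brox {Verb}; 6:parn {Verb}; 7:grex {Verb,Adj}.
Word 1 cannot be Prep — rule 2 would then fail for every completion. It is Verb.
Word 4 cannot be Verb — rule 4 would then fail for every completion. It is Prep.
Word 7 cannot be Verb — rule 1 would then fail for every completion. It is Adj.
The unique satisfying tagging is: Verb Adv Adv Prep Verb Verb Adj.
Checking: rule 1 ✓; rule 2 ✓; rule 3 ✓; rule 4 ✓.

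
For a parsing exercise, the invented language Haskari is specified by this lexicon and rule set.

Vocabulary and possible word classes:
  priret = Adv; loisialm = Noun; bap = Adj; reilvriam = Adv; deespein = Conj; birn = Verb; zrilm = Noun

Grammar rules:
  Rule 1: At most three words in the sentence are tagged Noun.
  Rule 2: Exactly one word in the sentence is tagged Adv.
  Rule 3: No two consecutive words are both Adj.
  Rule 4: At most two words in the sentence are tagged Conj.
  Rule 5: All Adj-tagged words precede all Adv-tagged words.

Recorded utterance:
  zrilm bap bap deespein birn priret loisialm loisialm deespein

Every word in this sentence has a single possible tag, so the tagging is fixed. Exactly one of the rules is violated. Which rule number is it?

3

Fixed tagging: Noun Adj Adj Conj Verb Adv Noun Noun Conj.
Checking each rule: R1 ✓, R2 ✓, R3 ✗, R4 ✓, R5 ✓.
Only rule 3 fails.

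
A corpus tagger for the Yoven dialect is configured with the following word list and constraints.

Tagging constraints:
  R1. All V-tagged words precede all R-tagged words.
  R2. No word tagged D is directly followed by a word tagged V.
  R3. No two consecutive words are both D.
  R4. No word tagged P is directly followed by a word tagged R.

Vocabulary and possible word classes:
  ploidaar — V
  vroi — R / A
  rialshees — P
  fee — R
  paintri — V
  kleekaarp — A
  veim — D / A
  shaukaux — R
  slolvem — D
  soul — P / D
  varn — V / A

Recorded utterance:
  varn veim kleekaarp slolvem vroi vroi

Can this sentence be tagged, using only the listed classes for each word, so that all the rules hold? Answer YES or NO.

YES

Candidates per position — 1:varn {V,A}; 2:veim {D,A}; 3:kleekaarp {A}; 4:slolvem {D}; 5:vroi {R,A}; 6:vroi {R,A}.
One satisfying assignment: V A A D A A.
Check: rule 1 satisfied; rule 2 satisfied; rule 3 satisfied; rule 4 satisfied.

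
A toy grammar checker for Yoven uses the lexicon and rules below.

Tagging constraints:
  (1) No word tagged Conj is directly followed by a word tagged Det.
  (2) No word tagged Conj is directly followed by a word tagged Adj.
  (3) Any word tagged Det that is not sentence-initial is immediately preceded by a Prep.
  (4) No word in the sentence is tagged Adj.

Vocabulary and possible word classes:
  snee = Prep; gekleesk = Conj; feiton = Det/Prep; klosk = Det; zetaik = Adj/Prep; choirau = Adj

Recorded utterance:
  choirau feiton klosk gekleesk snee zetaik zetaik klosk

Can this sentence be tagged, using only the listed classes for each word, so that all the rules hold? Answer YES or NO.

NO

Candidates per position — 1:choirau {Adj}; 2:feiton {Det,Prep}; 3:klosk {Det}; 4:gekleesk {Conj}; 5:snee {Prep}; 6:zetaik {Adj,Prep}; 7:zetaik {Adj,Prep}; 8:klosk {Det}.
Rule 4 cannot be satisfied by any choice of tags from the lexicon.
So there is no consistent tagging.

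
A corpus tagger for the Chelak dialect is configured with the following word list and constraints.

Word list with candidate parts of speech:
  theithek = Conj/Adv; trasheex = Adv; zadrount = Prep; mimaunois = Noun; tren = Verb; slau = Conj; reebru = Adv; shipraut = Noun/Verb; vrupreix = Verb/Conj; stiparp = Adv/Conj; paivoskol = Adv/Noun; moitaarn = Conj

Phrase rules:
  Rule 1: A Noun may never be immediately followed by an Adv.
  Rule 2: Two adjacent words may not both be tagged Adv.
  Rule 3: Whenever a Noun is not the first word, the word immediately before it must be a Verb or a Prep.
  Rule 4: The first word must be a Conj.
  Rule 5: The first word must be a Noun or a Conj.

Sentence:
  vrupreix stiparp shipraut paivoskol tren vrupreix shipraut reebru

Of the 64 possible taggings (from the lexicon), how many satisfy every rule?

Candidates per position — 1:vrupreix {Verb,Conj}; 2:stiparp {Adv,Conj}; 3:shipraut {Noun,Verb}; 4:paivoskol {Adv,Noun}; 5:tren {Verb}; 6:vrupreix {Verb,Conj}; 7:shipraut {Noun,Verb}; 8:reebru {Adv}.
There are 64 candidate sequences in total.
Checking each against the rules leaves 8 sequences.
Count = 8.

8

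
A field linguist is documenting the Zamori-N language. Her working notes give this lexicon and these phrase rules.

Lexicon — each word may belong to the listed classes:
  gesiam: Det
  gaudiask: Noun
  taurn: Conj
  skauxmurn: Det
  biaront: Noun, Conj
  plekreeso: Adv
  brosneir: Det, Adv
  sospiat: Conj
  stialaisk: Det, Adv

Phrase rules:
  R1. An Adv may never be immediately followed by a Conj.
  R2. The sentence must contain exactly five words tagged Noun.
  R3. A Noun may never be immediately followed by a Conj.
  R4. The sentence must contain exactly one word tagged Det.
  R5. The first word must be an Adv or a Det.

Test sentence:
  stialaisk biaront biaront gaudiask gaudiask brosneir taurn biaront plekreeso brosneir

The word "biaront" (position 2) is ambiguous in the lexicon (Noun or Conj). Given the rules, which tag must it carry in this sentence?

Candidates per position — 1:stialaisk {Det,Adv}; 2:biaront {Noun,Conj}; 3:biaront {Noun,Conj}; 4:gaudiask {Noun}; 5:gaudiask {Noun}; 6:brosneir {Det,Adv}; 7:taurn {Conj}; 8:biaront {Noun,Conj}; 9:plekreeso {Adv}; 10:brosneir {Det,Adv}.
At position 2, choosing Conj makes rule 2 impossible to satisfy; hence Noun.
At position 3, choosing Conj makes rule 2 impossible to satisfy; hence Noun.
At position 6, choosing Adv makes rule 1 impossible to satisfy; hence Det.
At position 8, choosing Conj makes rule 2 impossible to satisfy; hence Noun.
At position 10, choosing Det makes rule 4 impossible to satisfy; hence Adv.
At position 1, choosing Det makes rule 4 impossible to satisfy; hence Adv.
That leaves exactly one tagging: Adv Noun Noun Noun Noun Det Conj Noun Adv Adv.
Check: rule 1 ok; rule 2 ok; rule 3 ok; rule 4 ok; rule 5 ok.

Noun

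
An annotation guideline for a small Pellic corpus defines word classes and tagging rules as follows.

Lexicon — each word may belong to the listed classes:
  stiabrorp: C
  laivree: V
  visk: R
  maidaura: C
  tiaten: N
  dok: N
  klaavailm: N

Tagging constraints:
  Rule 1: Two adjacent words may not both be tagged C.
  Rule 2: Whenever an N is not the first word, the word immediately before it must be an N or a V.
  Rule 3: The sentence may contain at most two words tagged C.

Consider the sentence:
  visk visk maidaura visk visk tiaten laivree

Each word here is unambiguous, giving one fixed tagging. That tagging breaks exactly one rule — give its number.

2

Fixed tagging: R R C R R N V.
Applying the rules: R1 ok, R2 fails, R3 ok.
Only rule 2 fails.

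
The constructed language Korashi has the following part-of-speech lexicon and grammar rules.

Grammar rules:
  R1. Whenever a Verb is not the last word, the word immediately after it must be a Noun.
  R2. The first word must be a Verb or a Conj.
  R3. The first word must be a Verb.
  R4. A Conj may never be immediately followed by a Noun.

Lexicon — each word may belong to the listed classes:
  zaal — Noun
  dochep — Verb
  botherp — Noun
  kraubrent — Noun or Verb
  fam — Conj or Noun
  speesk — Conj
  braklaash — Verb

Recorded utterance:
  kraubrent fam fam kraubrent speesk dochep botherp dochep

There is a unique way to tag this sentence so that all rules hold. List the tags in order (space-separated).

Verb Noun Noun Noun Conj Verb Noun Verb

Candidates per position — 1:kraubrent {Noun,Verb}; 2:fam {Conj,Noun}; 3:fam {Conj,Noun}; 4:kraubrent {Noun,Verb}; 5:speesk {Conj}; 6:dochep {Verb}; 7:botherp {Noun}; 8:dochep {Verb}.
Position 1: tagging it Noun would leave rule 2 unsatisfiable, so it must be Verb.
Position 2: tagging it Conj would leave rule 1 unsatisfiable, so it must be Noun.
Position 4: tagging it Verb would leave rule 1 unsatisfiable, so it must be Noun.
Position 3: tagging it Conj would leave rule 4 unsatisfiable, so it must be Noun.
That leaves exactly one tagging: Verb Noun Noun Noun Conj Verb Noun Verb.
Verifying each rule — rule 1 holds; rule 2 holds; rule 3 holds; rule 4 holds.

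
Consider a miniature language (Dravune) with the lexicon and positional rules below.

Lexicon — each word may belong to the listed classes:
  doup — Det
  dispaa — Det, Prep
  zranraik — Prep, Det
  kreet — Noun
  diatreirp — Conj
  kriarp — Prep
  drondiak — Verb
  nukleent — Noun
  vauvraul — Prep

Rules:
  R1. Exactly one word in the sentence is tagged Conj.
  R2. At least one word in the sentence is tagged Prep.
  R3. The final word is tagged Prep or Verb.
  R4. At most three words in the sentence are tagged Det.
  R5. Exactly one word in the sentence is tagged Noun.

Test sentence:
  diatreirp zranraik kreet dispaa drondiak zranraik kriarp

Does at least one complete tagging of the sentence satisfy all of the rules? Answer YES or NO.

Candidates per position — 1:diatreirp {Conj}; 2:zranraik {Prep,Det}; 3:kreet {Noun}; 4:dispaa {Det,Prep}; 5:drondiak {Verb}; 6:zranraik {Prep,Det}; 7:kriarp {Prep}.
One satisfying assignment: Conj Prep Noun Det Verb Det Prep.
Check: rule 1 ok; rule 2 ok; rule 3 ok; rule 4 ok; rule 5 ok.

YES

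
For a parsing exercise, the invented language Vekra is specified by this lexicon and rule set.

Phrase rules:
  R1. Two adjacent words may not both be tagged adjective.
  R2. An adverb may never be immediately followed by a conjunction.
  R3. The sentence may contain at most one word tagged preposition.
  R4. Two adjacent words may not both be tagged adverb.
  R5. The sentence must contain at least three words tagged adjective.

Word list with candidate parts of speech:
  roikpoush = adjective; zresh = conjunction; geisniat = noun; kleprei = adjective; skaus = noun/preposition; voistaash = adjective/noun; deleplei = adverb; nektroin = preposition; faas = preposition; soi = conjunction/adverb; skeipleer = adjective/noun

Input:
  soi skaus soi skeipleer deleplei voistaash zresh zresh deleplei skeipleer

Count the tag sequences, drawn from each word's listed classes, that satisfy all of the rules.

Candidates per position — 1:soi {conjunction,adverb}; 2:skaus {noun,preposition}; 3:soi {conjunction,adverb}; 4:skeipleer {adjective,noun}; 5:deleplei {adverb}; 6:voistaash {adjective,noun}; 7:zresh {conjunction}; 8:zresh {conjunction}; 9:deleplei {adverb}; 10:skeipleer {adjective,noun}.
There are 64 candidate sequences in total.
Checking each against the rules leaves 8 sequences.
Count = 8.

8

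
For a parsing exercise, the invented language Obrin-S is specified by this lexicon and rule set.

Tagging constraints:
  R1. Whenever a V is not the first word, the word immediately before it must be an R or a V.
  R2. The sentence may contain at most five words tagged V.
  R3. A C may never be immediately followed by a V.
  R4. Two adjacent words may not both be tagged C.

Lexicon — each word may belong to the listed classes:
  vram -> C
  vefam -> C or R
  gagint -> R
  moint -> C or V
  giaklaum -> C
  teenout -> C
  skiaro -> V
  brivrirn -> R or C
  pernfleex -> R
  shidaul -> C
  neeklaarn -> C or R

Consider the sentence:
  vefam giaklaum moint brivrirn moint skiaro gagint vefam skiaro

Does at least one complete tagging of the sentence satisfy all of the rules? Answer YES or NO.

Candidates per position — 1:vefam {C,R}; 2:giaklaum {C}; 3:moint {C,V}; 4:brivrirn {R,C}; 5:moint {C,V}; 6:skiaro {V}; 7:gagint {R}; 8:vefam {C,R}; 9:skiaro {V}.
Every candidate sequence violates at least one rule; no consistent tagging exists.

NO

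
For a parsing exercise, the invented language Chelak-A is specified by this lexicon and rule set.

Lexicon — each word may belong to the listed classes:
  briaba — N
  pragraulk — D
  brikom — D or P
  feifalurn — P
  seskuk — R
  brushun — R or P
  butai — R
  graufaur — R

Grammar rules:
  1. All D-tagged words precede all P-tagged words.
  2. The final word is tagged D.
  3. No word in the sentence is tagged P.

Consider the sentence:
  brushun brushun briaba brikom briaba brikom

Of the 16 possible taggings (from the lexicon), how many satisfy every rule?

Candidates per position — 1:brushun {R,P}; 2:brushun {R,P}; 3:briaba {N}; 4:brikom {D,P}; 5:briaba {N}; 6:brikom {D,P}.
There are 16 candidate sequences in total.
The sequences that satisfy every rule: R R N D N D.
Count = 1.

1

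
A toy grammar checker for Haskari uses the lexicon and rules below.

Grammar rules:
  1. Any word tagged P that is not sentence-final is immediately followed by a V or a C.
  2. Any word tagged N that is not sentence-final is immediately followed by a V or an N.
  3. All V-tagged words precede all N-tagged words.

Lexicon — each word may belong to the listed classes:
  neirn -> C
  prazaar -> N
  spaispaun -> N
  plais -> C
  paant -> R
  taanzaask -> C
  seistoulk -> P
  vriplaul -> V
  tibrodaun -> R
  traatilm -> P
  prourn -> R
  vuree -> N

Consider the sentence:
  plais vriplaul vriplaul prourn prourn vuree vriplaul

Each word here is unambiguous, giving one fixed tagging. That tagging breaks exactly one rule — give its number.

3

Fixed tagging: C V V R R N V.
Rule check: R1 pass, R2 pass, R3 fail.
Only rule 3 fails.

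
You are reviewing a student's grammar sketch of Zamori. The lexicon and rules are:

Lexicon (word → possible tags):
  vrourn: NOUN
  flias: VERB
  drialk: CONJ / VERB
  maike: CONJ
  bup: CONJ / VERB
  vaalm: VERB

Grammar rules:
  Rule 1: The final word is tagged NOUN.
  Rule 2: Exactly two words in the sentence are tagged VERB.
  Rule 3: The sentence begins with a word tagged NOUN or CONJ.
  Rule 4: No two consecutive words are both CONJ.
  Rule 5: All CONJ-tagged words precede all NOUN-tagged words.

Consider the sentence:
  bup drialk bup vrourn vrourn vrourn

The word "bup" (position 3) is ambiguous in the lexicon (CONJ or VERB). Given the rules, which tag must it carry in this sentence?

Candidates per position — 1:bup {CONJ,VERB}; 2:drialk {CONJ,VERB}; 3:bup {CONJ,VERB}; 4:vrourn {NOUN}; 5:vrourn {NOUN}; 6:vrourn {NOUN}.
At position 1, choosing VERB makes rule 3 impossible to satisfy; hence CONJ.
At position 2, choosing CONJ makes rule 2 impossible to satisfy; hence VERB.
At position 3, choosing CONJ makes rule 2 impossible to satisfy; hence VERB.
So the tagging must be: CONJ VERB VERB NOUN NOUN NOUN.
Verifying each rule — rule 1 ok; rule 2 ok; rule 3 ok; rule 4 ok; rule 5 ok.

VERB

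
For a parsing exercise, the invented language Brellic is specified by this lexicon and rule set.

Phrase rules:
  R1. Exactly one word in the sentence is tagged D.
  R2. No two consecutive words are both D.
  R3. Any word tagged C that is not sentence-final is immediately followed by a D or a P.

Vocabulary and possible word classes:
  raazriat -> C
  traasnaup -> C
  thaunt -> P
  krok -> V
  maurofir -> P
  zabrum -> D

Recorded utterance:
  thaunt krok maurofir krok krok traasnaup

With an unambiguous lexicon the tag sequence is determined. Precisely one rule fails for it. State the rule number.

1

Fixed tagging: P V P V V C.
Applying the rules: R1 ✗, R2 ✓, R3 ✓.
Only rule 1 fails.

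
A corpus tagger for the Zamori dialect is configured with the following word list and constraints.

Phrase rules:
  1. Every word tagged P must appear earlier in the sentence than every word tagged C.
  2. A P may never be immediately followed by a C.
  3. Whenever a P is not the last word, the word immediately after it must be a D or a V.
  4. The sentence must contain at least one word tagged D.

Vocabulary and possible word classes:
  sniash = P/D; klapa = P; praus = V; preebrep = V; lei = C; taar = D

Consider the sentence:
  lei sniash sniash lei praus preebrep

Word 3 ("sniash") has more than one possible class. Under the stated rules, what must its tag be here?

D

Candidates per position — 1:lei {C}; 2:sniash {P,D}; 3:sniash {P,D}; 4:lei {C}; 5:praus {V}; 6:preebrep {V}.
Position 2: P is ruled out by rule 1; that leaves D.
Position 3: P is ruled out by rule 1; that leaves D.
The only consistent sequence is: C D D C V V.
Rule-by-rule: rule 1 holds; rule 2 holds; rule 3 holds; rule 4 holds.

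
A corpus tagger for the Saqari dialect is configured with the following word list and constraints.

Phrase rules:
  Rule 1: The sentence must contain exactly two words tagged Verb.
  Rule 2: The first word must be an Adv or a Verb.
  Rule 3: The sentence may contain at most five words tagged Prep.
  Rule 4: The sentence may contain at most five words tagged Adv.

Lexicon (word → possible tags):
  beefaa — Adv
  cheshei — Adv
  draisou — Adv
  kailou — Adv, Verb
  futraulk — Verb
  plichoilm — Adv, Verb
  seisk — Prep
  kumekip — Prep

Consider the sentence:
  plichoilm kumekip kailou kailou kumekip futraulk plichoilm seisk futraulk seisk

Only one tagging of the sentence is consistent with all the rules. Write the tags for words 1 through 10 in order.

Adv Prep Adv Adv Prep Verb Adv Prep Verb Prep

Candidates per position — 1:plichoilm {Adv,Verb}; 2:kumekip {Prep}; 3:kailou {Adv,Verb}; 4:kailou {Adv,Verb}; 5:kumekip {Prep}; 6:futraulk {Verb}; 7:plichoilm {Adv,Verb}; 8:seisk {Prep}; 9:futraulk {Verb}; 10:seisk {Prep}.
Position 1: tagging it Verb would leave rule 1 unsatisfiable, so it must be Adv.
Position 3: tagging it Verb would leave rule 1 unsatisfiable, so it must be Adv.
Position 4: tagging it Verb would leave rule 1 unsatisfiable, so it must be Adv.
Position 7: tagging it Verb would leave rule 1 unsatisfiable, so it must be Adv.
That leaves exactly one tagging: Adv Prep Adv Adv Prep Verb Adv Prep Verb Prep.
Verifying each rule — rule 1 ok; rule 2 ok; rule 3 ok; rule 4 ok.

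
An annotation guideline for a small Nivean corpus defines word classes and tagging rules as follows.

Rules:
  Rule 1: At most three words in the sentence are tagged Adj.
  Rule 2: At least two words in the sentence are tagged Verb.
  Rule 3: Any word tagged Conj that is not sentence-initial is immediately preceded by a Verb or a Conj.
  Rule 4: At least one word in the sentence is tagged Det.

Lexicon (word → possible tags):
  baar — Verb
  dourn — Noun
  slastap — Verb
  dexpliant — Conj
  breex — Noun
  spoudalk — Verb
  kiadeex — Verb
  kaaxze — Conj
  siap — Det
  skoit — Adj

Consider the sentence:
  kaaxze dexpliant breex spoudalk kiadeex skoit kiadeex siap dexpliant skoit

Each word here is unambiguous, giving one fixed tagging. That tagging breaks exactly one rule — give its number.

Fixed tagging: Conj Conj Noun Verb Verb Adj Verb Det Conj Adj.
Applying the rules: R1 holds, R2 holds, R3 violated, R4 holds.
Only rule 3 fails.

3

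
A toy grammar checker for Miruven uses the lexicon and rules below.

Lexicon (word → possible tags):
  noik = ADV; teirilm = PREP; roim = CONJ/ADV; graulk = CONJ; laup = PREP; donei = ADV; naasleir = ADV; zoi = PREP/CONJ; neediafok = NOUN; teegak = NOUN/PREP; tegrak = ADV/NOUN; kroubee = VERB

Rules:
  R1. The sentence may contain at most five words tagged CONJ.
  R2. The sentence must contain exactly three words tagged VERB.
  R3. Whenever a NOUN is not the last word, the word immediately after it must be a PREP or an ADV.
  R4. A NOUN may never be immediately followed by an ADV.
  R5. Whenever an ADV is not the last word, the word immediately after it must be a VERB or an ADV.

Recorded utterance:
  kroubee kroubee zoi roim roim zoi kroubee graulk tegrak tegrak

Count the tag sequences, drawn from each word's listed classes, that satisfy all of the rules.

Candidates per position — 1:kroubee {VERB}; 2:kroubee {VERB}; 3:zoi {PREP,CONJ}; 4:roim {CONJ,ADV}; 5:roim {CONJ,ADV}; 6:zoi {PREP,CONJ}; 7:kroubee {VERB}; 8:graulk {CONJ}; 9:tegrak {ADV,NOUN}; 10:tegrak {ADV,NOUN}.
There are 64 candidate sequences in total.
The sequences that satisfy every rule: VERB VERB PREP CONJ CONJ PREP VERB CONJ ADV ADV; VERB VERB PREP CONJ CONJ CONJ VERB CONJ ADV ADV; VERB VERB CONJ CONJ CONJ PREP VERB CONJ ADV ADV; VERB VERB CONJ CONJ CONJ CONJ VERB CONJ ADV ADV.
Count = 4.

4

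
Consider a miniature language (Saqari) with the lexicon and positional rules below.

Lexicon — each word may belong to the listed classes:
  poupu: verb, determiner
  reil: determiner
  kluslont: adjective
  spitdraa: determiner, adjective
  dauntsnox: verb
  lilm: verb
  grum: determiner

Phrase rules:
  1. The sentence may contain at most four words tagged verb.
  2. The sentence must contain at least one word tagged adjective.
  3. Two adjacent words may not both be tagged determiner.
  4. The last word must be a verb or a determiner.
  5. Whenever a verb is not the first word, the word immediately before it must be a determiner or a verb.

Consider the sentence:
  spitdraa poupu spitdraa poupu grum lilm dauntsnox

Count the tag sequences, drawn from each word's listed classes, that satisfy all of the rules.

Candidates per position — 1:spitdraa {determiner,adjective}; 2:poupu {verb,determiner}; 3:spitdraa {determiner,adjective}; 4:poupu {verb,determiner}; 5:grum {determiner}; 6:lilm {verb}; 7:dauntsnox {verb}.
There are 16 candidate sequences in total.
Every candidate sequence violates at least one rule; no consistent tagging exists.
Count = 0.

0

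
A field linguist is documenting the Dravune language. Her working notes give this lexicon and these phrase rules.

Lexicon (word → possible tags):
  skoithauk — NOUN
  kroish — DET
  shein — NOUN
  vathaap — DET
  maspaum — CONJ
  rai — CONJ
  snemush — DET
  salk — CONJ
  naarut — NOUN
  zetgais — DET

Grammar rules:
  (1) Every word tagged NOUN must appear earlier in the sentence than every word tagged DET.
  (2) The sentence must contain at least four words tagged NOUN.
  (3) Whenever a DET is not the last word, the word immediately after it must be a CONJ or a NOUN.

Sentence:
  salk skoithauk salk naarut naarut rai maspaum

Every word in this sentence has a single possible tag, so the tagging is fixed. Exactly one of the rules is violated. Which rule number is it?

Fixed tagging: CONJ NOUN CONJ NOUN NOUN CONJ CONJ.
Applying the rules: R1 ok, R2 fails, R3 ok.
Only rule 2 fails.

2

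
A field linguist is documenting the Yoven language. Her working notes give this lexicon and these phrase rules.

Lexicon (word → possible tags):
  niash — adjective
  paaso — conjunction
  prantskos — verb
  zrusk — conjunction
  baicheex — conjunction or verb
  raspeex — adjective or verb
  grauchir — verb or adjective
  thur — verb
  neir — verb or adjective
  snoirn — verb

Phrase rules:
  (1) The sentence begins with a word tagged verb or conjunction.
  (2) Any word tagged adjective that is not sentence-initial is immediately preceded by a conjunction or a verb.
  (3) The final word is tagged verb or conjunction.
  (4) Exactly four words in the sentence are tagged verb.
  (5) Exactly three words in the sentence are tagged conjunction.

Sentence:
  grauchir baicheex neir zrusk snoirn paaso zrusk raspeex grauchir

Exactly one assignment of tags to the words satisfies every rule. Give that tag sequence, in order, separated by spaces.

Candidates per position — 1:grauchir {verb,adjective}; 2:baicheex {conjunction,verb}; 3:neir {verb,adjective}; 4:zrusk {conjunction}; 5:snoirn {verb}; 6:paaso {conjunction}; 7:zrusk {conjunction}; 8:raspeex {adjective,verb}; 9:grauchir {verb,adjective}.
At position 1, choosing adjective makes rule 1 impossible to satisfy; hence verb.
At position 2, choosing conjunction makes rule 5 impossible to satisfy; hence verb.
At position 9, choosing adjective makes rule 3 impossible to satisfy; hence verb.
At position 3, choosing verb makes rule 4 impossible to satisfy; hence adjective.
At position 8, choosing verb makes rule 4 impossible to satisfy; hence adjective.
That leaves exactly one tagging: verb verb adjective conjunction verb conjunction conjunction adjective verb.
Rule-by-rule: rule 1 holds; rule 2 holds; rule 3 holds; rule 4 holds; rule 5 holds.

verb verb adjective conjunction verb conjunction conjunction adjective verb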